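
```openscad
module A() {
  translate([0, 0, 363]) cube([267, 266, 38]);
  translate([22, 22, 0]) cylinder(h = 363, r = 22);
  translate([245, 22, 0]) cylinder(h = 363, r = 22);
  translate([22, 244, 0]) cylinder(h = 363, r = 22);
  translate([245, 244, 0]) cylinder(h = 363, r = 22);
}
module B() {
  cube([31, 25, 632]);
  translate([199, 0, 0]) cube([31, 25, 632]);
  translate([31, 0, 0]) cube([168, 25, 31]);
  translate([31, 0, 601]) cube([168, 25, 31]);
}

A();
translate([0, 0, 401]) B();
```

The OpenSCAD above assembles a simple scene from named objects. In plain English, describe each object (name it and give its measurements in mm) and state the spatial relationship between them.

A is a four-legged stool. The seat is a 267×266×38 mm slab whose top surface is at z = 401 mm; four round legs, each 44 mm in diameter, run from the floor (z = 0) to the underside of the seat, each leg's axis is inset half a diameter from the nearest pair of seat edges (so the leg's bounding box is flush with the corner).

B is a rectangular picture frame lying in the x–z plane (depth along y). The opening is 168 mm wide (x) by 570 mm tall (z), surrounded by a border 31 mm wide on all four sides. The frame is 25 mm deep and is made of two full-height vertical stiles with two horizontal rails fitted between them.

The picture frame is on top of the stool.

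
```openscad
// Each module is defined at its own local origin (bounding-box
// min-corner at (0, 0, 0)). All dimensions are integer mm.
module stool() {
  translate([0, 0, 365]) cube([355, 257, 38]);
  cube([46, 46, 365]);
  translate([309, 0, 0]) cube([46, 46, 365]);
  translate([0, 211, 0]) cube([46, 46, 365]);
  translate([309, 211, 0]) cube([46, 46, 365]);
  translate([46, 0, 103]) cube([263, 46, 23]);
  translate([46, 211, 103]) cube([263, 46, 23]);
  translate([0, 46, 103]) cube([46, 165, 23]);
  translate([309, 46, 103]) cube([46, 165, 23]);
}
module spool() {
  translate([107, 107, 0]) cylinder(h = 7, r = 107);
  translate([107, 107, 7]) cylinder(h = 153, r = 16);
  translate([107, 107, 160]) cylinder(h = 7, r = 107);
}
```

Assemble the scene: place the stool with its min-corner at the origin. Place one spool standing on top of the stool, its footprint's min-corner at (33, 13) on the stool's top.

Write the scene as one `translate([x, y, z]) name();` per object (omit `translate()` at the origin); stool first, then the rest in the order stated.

stool();
translate([33, 13, 403]) spool();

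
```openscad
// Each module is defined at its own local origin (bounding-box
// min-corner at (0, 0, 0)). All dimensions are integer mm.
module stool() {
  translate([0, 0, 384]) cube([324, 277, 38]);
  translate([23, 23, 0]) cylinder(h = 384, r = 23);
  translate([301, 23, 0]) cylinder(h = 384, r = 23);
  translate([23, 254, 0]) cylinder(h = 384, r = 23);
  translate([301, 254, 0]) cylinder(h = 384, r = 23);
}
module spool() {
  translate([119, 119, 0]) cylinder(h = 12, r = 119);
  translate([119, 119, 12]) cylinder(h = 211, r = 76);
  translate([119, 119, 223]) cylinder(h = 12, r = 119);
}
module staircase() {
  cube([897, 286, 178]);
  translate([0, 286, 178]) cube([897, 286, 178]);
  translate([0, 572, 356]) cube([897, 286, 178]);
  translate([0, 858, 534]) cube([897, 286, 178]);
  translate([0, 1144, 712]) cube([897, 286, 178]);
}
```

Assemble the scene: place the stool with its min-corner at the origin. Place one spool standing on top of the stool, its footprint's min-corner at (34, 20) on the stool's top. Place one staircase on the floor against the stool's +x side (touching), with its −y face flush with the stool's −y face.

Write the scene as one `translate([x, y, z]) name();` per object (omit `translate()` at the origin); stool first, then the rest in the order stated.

stool();
translate([34, 20, 422]) spool();
translate([324, 0, 0]) staircase();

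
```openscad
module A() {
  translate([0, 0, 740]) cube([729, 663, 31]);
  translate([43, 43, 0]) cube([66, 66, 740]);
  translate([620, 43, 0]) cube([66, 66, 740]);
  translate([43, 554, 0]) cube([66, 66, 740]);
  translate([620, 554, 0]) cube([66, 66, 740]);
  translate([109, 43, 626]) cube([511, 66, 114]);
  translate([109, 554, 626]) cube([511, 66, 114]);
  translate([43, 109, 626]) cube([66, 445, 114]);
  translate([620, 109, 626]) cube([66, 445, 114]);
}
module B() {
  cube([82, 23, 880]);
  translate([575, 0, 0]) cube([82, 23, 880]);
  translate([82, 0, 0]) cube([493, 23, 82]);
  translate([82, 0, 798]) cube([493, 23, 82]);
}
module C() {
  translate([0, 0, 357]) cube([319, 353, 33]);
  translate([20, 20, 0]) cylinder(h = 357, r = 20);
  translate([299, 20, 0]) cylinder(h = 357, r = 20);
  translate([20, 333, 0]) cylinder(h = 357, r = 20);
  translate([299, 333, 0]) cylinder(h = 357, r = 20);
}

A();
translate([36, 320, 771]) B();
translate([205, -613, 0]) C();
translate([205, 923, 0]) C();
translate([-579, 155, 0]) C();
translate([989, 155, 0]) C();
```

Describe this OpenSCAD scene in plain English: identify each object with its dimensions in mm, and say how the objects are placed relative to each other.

A is a table with a 729×663 mm rectangular top, 31 mm thick, top surface at z = 771 mm, supported by four 66×66 mm square legs, each inset 43 mm from the nearest pair of top edges, running from the floor. Four apron rails, 66 mm thick and 114 mm tall, run between adjacent legs with their top edges flush with the underside of the top and their outer faces flush with the legs' outer faces.

B is a picture frame with a 493×716 mm rectangular opening (x by z) and a uniform 82 mm border on every side. Frame depth is 23 mm along y. It is built from two vertical stiles running the full outside height and two horizontal rails spanning the gap between the stiles.

C is a simple wooden stool: a rectangular seat 319 mm (x) by 353 mm (y), 33 mm thick, top face at z = 390 mm, on four round legs, each 40 mm in diameter. The legs rest on z = 0, each leg's axis is inset half a diameter from the nearest pair of seat edges (so the leg's bounding box is flush with the corner).

The picture frame is on top of the table, centred. Four stools sit around the table at the −y, +y, −x, +x sides.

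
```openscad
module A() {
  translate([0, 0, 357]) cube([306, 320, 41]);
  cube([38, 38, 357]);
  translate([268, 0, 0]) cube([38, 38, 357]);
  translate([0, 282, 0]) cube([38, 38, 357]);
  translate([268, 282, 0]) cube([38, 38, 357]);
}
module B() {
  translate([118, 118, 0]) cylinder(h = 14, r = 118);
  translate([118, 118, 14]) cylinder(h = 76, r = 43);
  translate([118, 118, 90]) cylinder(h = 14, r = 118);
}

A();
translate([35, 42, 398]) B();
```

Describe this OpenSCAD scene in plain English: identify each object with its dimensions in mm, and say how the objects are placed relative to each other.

A is a simple wooden stool: a rectangular seat 306 mm (x) by 320 mm (y), 41 mm thick, top face at z = 398 mm, on four square legs, each 38×38 mm in cross-section. The legs rest on z = 0, each flush with a corner of the seat.

B is a spool: two coaxial disc flanges of radius 118 mm and thickness 14 mm, joined by a core cylinder of radius 43 mm and height 76 mm. The lower flange rests on z = 0 and the three cylinders share a vertical axis.

The spool is on top of the stool, centred.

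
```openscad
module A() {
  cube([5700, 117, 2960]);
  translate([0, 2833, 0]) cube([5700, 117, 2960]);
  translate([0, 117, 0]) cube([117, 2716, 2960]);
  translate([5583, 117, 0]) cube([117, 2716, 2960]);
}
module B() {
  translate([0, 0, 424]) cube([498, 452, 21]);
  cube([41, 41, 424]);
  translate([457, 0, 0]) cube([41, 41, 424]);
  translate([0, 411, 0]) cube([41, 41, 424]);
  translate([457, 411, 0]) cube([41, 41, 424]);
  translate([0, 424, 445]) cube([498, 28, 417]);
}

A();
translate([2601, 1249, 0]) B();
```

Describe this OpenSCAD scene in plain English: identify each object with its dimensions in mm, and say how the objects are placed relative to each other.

A is a box-shaped house frame (walls only): outside footprint 5700×2950 mm, wall height 2960 mm, wall thickness 117 mm. The two y-facing walls run the full x-width; the two x-facing walls fit between the inner faces of the y-facing walls.

B is a chair: 498×452 mm seat, 21 mm thick, top at z = 445 mm, on four 41 mm square corner legs flush with the seat edges. A 28 mm thick backrest slab spans the full seat width, extending 417 mm above the seat top, its back face flush with the seat's +y edge.

The chair sits inside the house frame, centred.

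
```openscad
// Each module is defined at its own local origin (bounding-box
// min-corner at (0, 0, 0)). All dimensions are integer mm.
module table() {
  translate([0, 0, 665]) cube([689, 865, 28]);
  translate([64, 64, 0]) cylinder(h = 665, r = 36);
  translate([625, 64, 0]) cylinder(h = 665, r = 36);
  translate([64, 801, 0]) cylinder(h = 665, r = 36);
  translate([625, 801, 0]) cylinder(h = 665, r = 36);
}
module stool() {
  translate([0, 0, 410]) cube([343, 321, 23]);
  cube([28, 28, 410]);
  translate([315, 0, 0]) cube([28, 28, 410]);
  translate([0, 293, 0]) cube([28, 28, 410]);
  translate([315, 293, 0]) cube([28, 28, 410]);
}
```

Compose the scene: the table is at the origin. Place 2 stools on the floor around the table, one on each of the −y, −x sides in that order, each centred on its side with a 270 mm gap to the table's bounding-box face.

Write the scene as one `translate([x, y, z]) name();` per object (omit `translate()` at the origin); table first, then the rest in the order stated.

table();
translate([173, -591, 0]) stool();
translate([-613, 272, 0]) stool();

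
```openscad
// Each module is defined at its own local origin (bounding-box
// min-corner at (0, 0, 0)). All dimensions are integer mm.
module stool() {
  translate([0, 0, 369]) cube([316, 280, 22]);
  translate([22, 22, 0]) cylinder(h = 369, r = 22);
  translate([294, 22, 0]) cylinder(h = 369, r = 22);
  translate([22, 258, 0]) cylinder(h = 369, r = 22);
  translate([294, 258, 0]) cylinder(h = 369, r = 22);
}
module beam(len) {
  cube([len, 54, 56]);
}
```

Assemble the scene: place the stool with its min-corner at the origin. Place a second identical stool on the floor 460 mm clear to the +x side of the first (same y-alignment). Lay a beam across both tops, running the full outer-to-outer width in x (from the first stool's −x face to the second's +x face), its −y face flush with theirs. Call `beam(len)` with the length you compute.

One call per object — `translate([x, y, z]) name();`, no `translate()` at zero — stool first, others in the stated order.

stool();
translate([776, 0, 0]) stool();
translate([0, 0, 391]) beam(1092);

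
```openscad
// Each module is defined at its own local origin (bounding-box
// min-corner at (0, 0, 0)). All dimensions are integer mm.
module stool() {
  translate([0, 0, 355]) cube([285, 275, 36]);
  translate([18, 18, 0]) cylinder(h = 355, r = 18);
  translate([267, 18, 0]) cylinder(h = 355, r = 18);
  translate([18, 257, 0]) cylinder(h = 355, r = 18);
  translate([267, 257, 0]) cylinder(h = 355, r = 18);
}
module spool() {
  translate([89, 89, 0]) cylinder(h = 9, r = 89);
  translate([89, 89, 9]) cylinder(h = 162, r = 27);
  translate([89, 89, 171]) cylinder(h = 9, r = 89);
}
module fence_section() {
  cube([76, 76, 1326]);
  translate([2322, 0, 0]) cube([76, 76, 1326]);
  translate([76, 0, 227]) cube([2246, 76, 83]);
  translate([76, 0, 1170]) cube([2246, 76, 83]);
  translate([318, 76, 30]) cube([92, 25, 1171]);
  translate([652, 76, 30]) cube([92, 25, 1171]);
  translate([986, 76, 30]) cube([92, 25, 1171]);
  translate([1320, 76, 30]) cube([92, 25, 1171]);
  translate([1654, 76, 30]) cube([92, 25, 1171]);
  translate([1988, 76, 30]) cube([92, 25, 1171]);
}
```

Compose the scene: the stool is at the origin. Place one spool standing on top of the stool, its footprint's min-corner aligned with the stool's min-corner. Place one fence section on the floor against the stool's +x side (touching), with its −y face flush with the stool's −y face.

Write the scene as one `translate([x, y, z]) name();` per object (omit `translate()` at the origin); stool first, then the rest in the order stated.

stool();
translate([0, 0, 391]) spool();
translate([285, 0, 0]) fence_section();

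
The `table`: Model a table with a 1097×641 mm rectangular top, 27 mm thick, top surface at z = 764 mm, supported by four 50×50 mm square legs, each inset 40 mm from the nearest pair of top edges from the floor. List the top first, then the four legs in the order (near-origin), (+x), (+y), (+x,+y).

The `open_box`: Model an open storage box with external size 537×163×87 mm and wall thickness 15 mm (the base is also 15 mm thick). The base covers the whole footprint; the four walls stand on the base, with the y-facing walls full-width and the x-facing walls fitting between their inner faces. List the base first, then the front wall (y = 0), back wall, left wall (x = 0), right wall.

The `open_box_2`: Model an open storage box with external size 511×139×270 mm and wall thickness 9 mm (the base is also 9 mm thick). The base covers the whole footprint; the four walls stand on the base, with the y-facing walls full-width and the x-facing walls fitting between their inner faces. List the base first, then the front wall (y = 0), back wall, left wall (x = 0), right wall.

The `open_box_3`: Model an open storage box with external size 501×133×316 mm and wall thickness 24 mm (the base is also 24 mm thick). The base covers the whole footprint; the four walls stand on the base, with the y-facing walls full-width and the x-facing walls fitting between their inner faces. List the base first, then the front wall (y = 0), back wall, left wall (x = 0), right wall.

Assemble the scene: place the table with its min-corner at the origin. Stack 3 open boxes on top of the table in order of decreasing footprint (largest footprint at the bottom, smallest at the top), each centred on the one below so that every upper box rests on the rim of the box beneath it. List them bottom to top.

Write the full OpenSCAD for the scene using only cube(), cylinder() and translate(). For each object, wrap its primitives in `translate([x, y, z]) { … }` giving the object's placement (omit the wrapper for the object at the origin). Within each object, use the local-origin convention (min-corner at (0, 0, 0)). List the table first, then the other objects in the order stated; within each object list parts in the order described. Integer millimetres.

translate([0, 0, 737]) cube([1097, 641, 27]);
translate([40, 40, 0]) cube([50, 50, 737]);
translate([1007, 40, 0]) cube([50, 50, 737]);
translate([40, 551, 0]) cube([50, 50, 737]);
translate([1007, 551, 0]) cube([50, 50, 737]);
translate([280, 239, 764]) {
  cube([537, 163, 15]);
  translate([0, 0, 15]) cube([537, 15, 72]);
  translate([0, 148, 15]) cube([537, 15, 72]);
  translate([0, 15, 15]) cube([15, 133, 72]);
  translate([522, 15, 15]) cube([15, 133, 72]);
}
translate([293, 251, 851]) {
  cube([511, 139, 9]);
  translate([0, 0, 9]) cube([511, 9, 261]);
  translate([0, 130, 9]) cube([511, 9, 261]);
  translate([0, 9, 9]) cube([9, 121, 261]);
  translate([502, 9, 9]) cube([9, 121, 261]);
}
translate([298, 254, 1121]) {
  cube([501, 133, 24]);
  translate([0, 0, 24]) cube([501, 24, 292]);
  translate([0, 109, 24]) cube([501, 24, 292]);
  translate([0, 24, 24]) cube([24, 85, 292]);
  translate([477, 24, 24]) cube([24, 85, 292]);
}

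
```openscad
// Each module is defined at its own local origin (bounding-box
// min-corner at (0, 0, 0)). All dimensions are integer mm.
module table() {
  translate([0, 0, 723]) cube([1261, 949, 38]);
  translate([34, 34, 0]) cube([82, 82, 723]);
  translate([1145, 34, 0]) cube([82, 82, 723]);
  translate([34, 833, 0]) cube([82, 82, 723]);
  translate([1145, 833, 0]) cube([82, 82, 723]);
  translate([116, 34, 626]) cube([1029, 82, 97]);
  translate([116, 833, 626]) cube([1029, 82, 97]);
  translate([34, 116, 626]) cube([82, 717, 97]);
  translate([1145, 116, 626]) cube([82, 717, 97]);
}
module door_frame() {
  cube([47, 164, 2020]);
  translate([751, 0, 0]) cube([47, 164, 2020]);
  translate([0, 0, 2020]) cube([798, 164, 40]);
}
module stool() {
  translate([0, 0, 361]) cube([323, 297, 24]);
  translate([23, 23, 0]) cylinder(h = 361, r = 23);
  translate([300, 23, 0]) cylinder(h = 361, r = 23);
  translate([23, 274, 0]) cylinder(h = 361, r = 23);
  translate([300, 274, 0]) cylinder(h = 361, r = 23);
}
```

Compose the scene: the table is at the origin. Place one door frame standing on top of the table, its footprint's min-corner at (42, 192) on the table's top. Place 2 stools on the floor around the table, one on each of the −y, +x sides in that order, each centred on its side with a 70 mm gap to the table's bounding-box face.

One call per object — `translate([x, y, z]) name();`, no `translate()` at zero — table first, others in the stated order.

table();
translate([42, 192, 761]) door_frame();
translate([469, -367, 0]) stool();
translate([1331, 326, 0]) stool();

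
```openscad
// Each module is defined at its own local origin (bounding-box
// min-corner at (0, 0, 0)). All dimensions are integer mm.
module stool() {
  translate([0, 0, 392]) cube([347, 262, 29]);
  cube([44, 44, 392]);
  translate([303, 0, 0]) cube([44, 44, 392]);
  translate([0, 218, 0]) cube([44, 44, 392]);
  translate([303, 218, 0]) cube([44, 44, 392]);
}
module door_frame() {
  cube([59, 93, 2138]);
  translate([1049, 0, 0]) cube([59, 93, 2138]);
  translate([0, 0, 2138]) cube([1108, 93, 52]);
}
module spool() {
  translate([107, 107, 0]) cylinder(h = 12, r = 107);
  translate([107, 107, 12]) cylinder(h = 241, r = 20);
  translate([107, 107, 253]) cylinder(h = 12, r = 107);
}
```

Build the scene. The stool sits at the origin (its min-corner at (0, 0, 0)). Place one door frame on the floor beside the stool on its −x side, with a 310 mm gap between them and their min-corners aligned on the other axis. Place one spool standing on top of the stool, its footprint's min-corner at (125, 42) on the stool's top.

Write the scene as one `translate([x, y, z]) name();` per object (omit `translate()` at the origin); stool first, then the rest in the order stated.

stool();
translate([-1418, 0, 0]) door_frame();
translate([125, 42, 421]) spool();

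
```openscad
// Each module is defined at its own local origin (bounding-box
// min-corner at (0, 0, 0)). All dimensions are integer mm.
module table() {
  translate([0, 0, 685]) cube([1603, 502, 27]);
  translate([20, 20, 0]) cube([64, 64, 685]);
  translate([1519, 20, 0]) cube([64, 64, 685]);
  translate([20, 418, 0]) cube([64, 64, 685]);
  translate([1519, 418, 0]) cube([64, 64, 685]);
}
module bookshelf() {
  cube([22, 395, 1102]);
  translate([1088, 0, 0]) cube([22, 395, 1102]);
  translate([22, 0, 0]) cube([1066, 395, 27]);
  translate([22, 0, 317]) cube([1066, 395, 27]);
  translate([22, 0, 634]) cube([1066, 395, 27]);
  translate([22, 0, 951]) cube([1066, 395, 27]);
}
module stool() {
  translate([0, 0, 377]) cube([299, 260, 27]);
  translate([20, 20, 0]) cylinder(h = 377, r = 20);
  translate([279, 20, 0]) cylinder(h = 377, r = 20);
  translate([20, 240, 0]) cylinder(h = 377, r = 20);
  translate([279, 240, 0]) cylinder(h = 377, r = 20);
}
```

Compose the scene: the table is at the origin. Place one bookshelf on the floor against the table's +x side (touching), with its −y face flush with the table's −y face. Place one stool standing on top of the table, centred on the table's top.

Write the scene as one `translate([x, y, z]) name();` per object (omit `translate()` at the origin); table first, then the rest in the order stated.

table();
translate([1603, 0, 0]) bookshelf();
translate([652, 121, 712]) stool();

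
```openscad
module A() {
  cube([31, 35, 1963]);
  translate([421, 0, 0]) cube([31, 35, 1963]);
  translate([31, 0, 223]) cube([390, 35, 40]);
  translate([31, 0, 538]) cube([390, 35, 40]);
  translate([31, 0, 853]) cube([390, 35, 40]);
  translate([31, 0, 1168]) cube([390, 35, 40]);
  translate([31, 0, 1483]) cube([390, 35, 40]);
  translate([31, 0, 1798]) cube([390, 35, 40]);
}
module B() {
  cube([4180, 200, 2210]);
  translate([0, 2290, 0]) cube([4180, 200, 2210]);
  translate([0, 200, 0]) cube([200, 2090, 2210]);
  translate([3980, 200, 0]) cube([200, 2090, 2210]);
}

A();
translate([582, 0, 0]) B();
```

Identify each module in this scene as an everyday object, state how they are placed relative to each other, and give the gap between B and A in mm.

The house frame's nearest face is 130 mm from the ladder's +x face.

A is a ladder. B is a house frame. The house frame is on the floor beside the ladder on its +x side. The gap between the house frame and the ladder is 130 mm.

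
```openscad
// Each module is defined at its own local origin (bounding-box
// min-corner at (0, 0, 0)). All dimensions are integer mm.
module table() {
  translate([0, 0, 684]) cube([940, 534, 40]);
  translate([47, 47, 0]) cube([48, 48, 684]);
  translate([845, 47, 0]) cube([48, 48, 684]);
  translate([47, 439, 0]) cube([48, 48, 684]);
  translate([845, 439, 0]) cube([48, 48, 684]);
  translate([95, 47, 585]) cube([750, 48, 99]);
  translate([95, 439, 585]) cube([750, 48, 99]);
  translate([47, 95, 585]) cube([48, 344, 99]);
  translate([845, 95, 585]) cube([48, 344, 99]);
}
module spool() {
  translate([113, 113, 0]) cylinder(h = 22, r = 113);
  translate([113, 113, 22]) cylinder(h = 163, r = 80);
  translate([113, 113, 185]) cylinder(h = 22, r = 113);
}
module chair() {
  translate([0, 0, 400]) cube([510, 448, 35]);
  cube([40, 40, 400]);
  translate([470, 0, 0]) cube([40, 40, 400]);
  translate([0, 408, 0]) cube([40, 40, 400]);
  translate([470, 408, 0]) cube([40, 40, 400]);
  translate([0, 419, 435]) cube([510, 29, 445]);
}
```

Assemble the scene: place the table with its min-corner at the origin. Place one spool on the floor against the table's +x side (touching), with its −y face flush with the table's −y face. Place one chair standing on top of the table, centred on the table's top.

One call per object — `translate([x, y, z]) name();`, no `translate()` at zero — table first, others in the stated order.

table();
translate([940, 0, 0]) spool();
translate([215, 43, 724]) chair();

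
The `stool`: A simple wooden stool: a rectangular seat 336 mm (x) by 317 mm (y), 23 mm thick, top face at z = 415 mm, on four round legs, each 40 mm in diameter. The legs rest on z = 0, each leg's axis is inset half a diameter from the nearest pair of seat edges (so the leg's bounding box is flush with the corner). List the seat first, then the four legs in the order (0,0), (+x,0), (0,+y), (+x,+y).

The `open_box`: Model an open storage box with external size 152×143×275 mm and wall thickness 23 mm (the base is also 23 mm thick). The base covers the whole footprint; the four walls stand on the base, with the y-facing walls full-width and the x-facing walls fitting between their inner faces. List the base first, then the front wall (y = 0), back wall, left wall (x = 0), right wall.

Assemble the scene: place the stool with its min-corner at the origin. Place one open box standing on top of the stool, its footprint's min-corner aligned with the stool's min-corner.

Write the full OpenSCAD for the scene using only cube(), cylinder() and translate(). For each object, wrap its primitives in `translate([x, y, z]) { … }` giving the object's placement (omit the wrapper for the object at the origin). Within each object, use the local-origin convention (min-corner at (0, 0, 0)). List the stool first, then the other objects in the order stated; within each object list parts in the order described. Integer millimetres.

translate([0, 0, 392]) cube([336, 317, 23]);
translate([20, 20, 0]) cylinder(h = 392, r = 20);
translate([316, 20, 0]) cylinder(h = 392, r = 20);
translate([20, 297, 0]) cylinder(h = 392, r = 20);
translate([316, 297, 0]) cylinder(h = 392, r = 20);
translate([0, 0, 415]) {
  cube([152, 143, 23]);
  translate([0, 0, 23]) cube([152, 23, 252]);
  translate([0, 120, 23]) cube([152, 23, 252]);
  translate([0, 23, 23]) cube([23, 97, 252]);
  translate([129, 23, 23]) cube([23, 97, 252]);
}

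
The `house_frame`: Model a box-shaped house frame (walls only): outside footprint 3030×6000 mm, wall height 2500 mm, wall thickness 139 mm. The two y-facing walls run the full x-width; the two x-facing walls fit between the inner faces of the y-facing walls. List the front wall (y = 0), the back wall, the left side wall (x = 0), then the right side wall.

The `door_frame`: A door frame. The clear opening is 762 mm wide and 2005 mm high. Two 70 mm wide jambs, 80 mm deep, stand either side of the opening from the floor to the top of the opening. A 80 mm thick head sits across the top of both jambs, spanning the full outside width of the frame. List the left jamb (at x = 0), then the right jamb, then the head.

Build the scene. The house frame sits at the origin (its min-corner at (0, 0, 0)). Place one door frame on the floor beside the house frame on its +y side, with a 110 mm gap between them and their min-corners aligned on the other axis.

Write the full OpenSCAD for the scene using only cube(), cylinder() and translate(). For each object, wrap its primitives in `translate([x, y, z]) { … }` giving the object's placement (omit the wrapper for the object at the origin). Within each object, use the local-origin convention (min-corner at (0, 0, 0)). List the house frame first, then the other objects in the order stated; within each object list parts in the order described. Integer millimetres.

cube([3030, 139, 2500]);
translate([0, 5861, 0]) cube([3030, 139, 2500]);
translate([0, 139, 0]) cube([139, 5722, 2500]);
translate([2891, 139, 0]) cube([139, 5722, 2500]);
translate([0, 6110, 0]) {
  cube([70, 80, 2005]);
  translate([832, 0, 0]) cube([70, 80, 2005]);
  translate([0, 0, 2005]) cube([902, 80, 80]);
}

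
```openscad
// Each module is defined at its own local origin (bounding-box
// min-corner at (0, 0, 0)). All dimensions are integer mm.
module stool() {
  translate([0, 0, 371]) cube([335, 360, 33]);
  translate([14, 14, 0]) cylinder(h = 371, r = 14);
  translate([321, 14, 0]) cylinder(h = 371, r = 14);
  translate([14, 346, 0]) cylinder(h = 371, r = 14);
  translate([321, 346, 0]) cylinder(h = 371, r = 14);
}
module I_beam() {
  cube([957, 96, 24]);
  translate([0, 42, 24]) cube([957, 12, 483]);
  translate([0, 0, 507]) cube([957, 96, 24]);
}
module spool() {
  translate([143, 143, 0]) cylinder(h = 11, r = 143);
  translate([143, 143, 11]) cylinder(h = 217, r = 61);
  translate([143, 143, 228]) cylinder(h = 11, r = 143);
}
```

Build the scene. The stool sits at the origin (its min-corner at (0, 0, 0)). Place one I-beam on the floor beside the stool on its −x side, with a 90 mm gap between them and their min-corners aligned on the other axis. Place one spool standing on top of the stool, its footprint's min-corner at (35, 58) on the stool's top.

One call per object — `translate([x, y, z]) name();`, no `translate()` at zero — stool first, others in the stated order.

stool();
translate([-1047, 0, 0]) I_beam();
translate([35, 58, 404]) spool();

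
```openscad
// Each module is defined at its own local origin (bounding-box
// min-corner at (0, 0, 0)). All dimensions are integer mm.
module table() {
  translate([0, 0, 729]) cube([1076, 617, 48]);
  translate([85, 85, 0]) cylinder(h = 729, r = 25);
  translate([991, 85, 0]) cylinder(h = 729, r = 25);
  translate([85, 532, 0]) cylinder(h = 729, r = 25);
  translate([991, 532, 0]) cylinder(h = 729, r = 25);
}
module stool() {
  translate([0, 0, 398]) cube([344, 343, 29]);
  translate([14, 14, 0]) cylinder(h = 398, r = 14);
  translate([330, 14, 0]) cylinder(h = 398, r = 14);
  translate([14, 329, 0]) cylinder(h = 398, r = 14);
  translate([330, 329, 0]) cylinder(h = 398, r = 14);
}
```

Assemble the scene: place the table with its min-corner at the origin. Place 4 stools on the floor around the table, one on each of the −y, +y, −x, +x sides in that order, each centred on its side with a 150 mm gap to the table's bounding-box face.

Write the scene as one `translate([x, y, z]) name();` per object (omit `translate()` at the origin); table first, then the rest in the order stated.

table();
translate([366, -493, 0]) stool();
translate([366, 767, 0]) stool();
translate([-494, 137, 0]) stool();
translate([1226, 137, 0]) stool();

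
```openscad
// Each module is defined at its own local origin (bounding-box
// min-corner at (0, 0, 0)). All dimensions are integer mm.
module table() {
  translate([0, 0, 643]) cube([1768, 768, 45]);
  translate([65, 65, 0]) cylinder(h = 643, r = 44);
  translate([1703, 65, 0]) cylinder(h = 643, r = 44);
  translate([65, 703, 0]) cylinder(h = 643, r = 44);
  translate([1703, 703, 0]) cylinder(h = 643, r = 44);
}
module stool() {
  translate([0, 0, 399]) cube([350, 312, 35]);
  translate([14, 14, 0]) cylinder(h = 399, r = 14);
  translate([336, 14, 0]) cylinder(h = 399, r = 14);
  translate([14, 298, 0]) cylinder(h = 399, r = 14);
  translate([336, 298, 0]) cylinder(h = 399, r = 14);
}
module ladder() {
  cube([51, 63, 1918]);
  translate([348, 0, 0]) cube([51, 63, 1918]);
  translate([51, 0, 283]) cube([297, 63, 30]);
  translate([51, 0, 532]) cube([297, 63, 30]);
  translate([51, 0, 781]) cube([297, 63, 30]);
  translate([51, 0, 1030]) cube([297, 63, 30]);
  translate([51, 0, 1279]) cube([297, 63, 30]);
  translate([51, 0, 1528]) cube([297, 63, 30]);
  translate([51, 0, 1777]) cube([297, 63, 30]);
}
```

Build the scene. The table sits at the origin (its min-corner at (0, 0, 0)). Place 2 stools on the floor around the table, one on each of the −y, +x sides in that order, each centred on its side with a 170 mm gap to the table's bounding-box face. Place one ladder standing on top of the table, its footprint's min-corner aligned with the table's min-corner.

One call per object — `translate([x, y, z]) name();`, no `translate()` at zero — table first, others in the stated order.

table();
translate([709, -482, 0]) stool();
translate([1938, 228, 0]) stool();
translate([0, 0, 688]) ladder();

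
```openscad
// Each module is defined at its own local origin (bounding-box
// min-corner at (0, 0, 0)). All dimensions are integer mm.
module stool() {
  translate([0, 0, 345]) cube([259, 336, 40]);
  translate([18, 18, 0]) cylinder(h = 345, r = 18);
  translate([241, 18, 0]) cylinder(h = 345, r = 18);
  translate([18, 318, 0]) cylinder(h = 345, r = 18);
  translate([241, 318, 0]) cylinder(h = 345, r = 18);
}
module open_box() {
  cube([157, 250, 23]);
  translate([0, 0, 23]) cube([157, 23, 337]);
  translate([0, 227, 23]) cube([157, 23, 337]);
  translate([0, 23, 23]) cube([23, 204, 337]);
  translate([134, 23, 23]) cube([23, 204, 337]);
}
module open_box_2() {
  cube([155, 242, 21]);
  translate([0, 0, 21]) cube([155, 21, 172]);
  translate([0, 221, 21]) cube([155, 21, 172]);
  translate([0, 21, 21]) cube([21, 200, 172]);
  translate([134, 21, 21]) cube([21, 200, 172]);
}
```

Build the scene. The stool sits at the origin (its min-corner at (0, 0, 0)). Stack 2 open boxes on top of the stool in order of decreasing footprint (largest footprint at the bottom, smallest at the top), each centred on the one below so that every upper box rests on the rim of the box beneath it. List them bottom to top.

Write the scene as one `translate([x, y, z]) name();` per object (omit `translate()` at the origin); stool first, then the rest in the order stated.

stool();
translate([51, 43, 385]) open_box();
translate([52, 47, 745]) open_box_2();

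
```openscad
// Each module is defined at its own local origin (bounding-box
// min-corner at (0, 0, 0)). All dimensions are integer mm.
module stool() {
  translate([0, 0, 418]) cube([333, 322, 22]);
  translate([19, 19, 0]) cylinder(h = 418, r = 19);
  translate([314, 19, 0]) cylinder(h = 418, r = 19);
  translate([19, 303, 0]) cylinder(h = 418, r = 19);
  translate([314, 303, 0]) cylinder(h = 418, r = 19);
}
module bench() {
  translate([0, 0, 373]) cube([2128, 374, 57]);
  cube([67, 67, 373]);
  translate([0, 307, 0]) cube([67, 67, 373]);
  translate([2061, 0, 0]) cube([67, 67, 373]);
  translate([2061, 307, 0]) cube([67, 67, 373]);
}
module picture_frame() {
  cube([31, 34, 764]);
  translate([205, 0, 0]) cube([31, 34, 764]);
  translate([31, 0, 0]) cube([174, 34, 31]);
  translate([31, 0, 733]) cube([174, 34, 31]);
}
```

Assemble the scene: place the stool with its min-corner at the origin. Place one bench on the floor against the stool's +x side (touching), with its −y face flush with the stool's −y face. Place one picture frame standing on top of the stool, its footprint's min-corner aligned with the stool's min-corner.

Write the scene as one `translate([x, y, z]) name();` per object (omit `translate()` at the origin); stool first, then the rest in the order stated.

stool();
translate([333, 0, 0]) bench();
translate([0, 0, 440]) picture_frame();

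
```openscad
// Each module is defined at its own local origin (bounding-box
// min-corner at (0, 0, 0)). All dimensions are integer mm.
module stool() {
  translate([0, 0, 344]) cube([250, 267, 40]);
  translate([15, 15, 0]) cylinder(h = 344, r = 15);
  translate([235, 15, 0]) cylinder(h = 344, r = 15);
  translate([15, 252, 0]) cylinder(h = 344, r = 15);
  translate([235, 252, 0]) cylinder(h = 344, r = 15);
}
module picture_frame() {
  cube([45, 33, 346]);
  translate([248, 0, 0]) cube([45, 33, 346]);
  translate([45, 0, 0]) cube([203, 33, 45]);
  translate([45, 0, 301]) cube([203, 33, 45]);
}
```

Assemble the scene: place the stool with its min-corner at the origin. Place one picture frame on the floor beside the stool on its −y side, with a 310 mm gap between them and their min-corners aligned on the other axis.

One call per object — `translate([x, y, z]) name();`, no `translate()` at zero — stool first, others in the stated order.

stool();
translate([0, -343, 0]) picture_frame();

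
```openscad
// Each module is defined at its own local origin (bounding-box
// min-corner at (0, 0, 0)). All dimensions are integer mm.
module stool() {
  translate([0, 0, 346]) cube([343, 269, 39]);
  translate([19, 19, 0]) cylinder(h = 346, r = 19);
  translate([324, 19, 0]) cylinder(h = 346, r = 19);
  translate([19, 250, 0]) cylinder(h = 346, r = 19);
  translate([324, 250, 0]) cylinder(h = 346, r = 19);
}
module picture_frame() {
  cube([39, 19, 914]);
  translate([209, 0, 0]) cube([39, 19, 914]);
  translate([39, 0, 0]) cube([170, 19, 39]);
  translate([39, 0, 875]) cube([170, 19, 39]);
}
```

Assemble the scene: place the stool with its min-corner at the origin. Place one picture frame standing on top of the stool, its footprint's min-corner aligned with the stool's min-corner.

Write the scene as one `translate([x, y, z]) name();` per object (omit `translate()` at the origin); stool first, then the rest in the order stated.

stool();
translate([0, 0, 385]) picture_frame();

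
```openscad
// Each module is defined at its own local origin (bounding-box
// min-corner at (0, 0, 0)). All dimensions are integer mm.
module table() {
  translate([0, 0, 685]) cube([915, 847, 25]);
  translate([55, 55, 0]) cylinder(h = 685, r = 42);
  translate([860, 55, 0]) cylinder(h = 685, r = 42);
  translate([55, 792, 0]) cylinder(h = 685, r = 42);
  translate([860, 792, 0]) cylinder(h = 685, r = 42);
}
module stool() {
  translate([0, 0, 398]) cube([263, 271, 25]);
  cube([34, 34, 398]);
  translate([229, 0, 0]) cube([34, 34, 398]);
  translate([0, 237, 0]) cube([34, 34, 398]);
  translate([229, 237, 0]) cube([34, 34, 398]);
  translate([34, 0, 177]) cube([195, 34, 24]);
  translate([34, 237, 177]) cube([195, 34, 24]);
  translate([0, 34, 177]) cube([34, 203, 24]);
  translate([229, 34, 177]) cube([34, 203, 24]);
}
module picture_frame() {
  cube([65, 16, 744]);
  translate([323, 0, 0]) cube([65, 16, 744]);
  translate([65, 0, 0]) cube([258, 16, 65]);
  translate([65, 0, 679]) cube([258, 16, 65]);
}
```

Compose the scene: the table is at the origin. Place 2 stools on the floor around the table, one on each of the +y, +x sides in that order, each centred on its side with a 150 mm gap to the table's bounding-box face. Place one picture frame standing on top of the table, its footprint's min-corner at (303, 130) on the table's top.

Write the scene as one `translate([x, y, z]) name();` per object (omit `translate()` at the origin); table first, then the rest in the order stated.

table();
translate([326, 997, 0]) stool();
translate([1065, 288, 0]) stool();
translate([303, 130, 710]) picture_frame();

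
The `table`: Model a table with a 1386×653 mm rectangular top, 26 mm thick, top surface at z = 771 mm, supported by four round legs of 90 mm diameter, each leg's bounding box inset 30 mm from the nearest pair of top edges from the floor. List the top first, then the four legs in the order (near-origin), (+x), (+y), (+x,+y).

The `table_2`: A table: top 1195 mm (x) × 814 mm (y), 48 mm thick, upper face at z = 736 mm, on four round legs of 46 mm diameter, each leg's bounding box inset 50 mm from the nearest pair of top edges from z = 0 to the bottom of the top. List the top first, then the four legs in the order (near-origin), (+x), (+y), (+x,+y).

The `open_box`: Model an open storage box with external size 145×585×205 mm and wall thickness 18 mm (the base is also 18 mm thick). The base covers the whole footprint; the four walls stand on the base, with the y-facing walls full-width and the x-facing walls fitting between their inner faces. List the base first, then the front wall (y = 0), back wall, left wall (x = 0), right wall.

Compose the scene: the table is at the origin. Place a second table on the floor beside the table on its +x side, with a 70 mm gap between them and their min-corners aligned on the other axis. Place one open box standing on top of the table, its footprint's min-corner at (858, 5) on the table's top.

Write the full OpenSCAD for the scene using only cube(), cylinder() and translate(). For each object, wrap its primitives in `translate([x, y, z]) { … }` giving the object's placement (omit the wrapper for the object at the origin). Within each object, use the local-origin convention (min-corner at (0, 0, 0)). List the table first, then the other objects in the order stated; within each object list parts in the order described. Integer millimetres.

translate([0, 0, 745]) cube([1386, 653, 26]);
translate([75, 75, 0]) cylinder(h = 745, r = 45);
translate([1311, 75, 0]) cylinder(h = 745, r = 45);
translate([75, 578, 0]) cylinder(h = 745, r = 45);
translate([1311, 578, 0]) cylinder(h = 745, r = 45);
translate([1456, 0, 0]) {
  translate([0, 0, 688]) cube([1195, 814, 48]);
  translate([73, 73, 0]) cylinder(h = 688, r = 23);
  translate([1122, 73, 0]) cylinder(h = 688, r = 23);
  translate([73, 741, 0]) cylinder(h = 688, r = 23);
  translate([1122, 741, 0]) cylinder(h = 688, r = 23);
}
translate([858, 5, 771]) {
  cube([145, 585, 18]);
  translate([0, 0, 18]) cube([145, 18, 187]);
  translate([0, 567, 18]) cube([145, 18, 187]);
  translate([0, 18, 18]) cube([18, 549, 187]);
  translate([127, 18, 18]) cube([18, 549, 187]);
}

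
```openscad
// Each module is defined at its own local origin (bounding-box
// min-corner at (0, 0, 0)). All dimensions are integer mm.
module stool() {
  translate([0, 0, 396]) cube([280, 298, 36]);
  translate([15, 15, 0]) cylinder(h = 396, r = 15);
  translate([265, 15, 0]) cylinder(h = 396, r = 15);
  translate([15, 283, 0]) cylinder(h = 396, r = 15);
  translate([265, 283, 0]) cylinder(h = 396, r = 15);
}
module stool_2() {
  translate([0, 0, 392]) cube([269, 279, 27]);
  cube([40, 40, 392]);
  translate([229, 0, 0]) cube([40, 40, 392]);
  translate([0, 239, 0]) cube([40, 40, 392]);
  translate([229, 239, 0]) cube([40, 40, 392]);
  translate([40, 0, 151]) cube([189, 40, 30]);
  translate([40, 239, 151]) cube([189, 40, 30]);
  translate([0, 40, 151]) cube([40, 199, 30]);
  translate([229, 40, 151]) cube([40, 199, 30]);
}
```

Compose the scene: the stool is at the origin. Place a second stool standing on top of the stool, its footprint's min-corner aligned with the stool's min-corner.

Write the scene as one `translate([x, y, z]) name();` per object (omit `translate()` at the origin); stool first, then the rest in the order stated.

stool();
translate([0, 0, 432]) stool_2();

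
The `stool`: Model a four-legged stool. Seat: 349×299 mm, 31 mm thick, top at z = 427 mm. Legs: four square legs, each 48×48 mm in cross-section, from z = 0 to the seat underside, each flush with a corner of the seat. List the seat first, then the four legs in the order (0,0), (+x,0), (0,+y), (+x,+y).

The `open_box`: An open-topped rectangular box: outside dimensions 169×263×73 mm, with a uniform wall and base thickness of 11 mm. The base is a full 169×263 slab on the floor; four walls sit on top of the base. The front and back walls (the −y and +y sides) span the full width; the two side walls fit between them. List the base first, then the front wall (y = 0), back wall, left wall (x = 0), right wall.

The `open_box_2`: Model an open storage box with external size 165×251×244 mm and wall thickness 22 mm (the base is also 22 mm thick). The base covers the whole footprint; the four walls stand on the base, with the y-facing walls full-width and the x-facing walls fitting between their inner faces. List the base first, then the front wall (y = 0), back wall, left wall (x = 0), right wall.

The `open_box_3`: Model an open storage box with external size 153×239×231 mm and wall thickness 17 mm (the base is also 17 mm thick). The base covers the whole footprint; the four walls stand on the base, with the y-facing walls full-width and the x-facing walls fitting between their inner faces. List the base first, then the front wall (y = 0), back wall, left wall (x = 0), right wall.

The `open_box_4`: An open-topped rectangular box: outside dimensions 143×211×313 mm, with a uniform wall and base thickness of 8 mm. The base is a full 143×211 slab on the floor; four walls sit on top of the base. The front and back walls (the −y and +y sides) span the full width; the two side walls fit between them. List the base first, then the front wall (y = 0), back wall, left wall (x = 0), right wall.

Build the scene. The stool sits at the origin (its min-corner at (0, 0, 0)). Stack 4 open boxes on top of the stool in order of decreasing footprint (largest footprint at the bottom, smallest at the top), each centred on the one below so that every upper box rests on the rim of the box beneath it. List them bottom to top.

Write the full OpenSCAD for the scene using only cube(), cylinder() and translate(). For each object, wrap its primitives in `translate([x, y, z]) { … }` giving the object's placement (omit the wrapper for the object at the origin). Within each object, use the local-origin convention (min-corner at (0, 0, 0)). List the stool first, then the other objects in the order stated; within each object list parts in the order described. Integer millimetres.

translate([0, 0, 396]) cube([349, 299, 31]);
cube([48, 48, 396]);
translate([301, 0, 0]) cube([48, 48, 396]);
translate([0, 251, 0]) cube([48, 48, 396]);
translate([301, 251, 0]) cube([48, 48, 396]);
translate([90, 18, 427]) {
  cube([169, 263, 11]);
  translate([0, 0, 11]) cube([169, 11, 62]);
  translate([0, 252, 11]) cube([169, 11, 62]);
  translate([0, 11, 11]) cube([11, 241, 62]);
  translate([158, 11, 11]) cube([11, 241, 62]);
}
translate([92, 24, 500]) {
  cube([165, 251, 22]);
  translate([0, 0, 22]) cube([165, 22, 222]);
  translate([0, 229, 22]) cube([165, 22, 222]);
  translate([0, 22, 22]) cube([22, 207, 222]);
  translate([143, 22, 22]) cube([22, 207, 222]);
}
translate([98, 30, 744]) {
  cube([153, 239, 17]);
  translate([0, 0, 17]) cube([153, 17, 214]);
  translate([0, 222, 17]) cube([153, 17, 214]);
  translate([0, 17, 17]) cube([17, 205, 214]);
  translate([136, 17, 17]) cube([17, 205, 214]);
}
translate([103, 44, 975]) {
  cube([143, 211, 8]);
  translate([0, 0, 8]) cube([143, 8, 305]);
  translate([0, 203, 8]) cube([143, 8, 305]);
  translate([0, 8, 8]) cube([8, 195, 305]);
  translate([135, 8, 8]) cube([8, 195, 305]);
}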